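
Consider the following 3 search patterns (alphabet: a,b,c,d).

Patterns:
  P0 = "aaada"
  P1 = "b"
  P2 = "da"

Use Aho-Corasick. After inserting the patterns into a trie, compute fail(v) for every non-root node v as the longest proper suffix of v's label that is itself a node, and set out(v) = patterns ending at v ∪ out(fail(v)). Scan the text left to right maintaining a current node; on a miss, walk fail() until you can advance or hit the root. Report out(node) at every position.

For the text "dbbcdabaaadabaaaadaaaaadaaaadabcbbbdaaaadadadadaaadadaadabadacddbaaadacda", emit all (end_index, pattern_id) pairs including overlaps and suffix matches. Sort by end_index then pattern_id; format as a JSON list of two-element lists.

Build automaton:
Trie nodes:
  0='ε' goto a→1 b→6 d→7
  1='a' goto a→2
  2='aa' goto a→3
  3='aaa' goto d→4
  4='aaad' goto a→5
  5='aaada' goto ·  ←P0
  6='b' goto ·  ←P1
  7='d' goto a→8
  8='da' goto ·  ←P2

Failure links (BFS by depth):
  fail(1) 'a': from fail(0)=0 chase 'a': 0 ⇒ 0;  out=∅∪out(0)=∅
  fail(6) 'b': from fail(0)=0 chase 'b': 0 ⇒ 0;  out={1}∪out(0)={1}
  fail(7) 'd': from fail(0)=0 chase 'd': 0 ⇒ 0;  out=∅∪out(0)=∅
  fail(2) 'aa': from fail(1)=0 chase 'a': 0 ⇒ 1;  out=∅∪out(1)=∅
  fail(8) 'da': from fail(7)=0 chase 'a': 0 ⇒ 1;  out={2}∪out(1)={2}
  fail(3) 'aaa': from fail(2)=1 chase 'a': 1 ⇒ 2;  out=∅∪out(2)=∅
  fail(4) 'aaad': from fail(3)=2 chase 'd': 2→1→0 ⇒ 7;  out=∅∪out(7)=∅
  fail(5) 'aaada': from fail(4)=7 chase 'a': 7 ⇒ 8;  out={0}∪out(8)={0,2}

Run:
i=0 'd': node 0→7
i=1 'b': node 7→6 (fail-walked)  ** P1@[1:1]
i=2 'b': node 6→6 (fail-walked)  ** P1@[2:2]
i=3 'c': node 6→0 (fail-walked)
i=4 'd': node 0→7
i=5 'a': node 7→8  ** P2@[4:5]
i=6 'b': node 8→6 (fail-walked)  ** P1@[6:6]
i=7 'a': node 6→1 (fail-walked)
i=8 'a': node 1→2
i=9 'a': node 2→3
i=10 'd': node 3→4
i=11 'a': node 4→5  ** P0@[7:11],P2@[10:11]
i=12 'b': node 5→6 (fail-walked)  ** P1@[12:12]
i=13 'a': node 6→1 (fail-walked)
i=14 'a': node 1→2
i=15 'a': node 2→3
i=16 'a': node 3→3 (fail-walked)
i=17 'd': node 3→4
i=18 'a': node 4→5  ** P0@[14:18],P2@[17:18]
i=19 'a': node 5→2 (fail-walked)
i=20 'a': node 2→3
i=21 'a': node 3→3 (fail-walked)
i=22 'a': node 3→3 (fail-walked)
i=23 'd': node 3→4
i=24 'a': node 4→5  ** P0@[20:24],P2@[23:24]
i=25 'a': node 5→2 (fail-walked)
i=26 'a': node 2→3
i=27 'a': node 3→3 (fail-walked)
i=28 'd': node 3→4
i=29 'a': node 4→5  ** P0@[25:29],P2@[28:29]
i=30 'b': node 5→6 (fail-walked)  ** P1@[30:30]
i=31 'c': node 6→0 (fail-walked)
i=32 'b': node 0→6  ** P1@[32:32]
i=33 'b': node 6→6 (fail-walked)  ** P1@[33:33]
i=34 'b': node 6→6 (fail-walked)  ** P1@[34:34]
i=35 'd': node 6→7 (fail-walked)
i=36 'a': node 7→8  ** P2@[35:36]
i=37 'a': node 8→2 (fail-walked)
i=38 'a': node 2→3
i=39 'a': node 3→3 (fail-walked)
i=40 'd': node 3→4
i=41 'a': node 4→5  ** P0@[37:41],P2@[40:41]
i=42 'd': node 5→7 (fail-walked)
i=43 'a': node 7→8  ** P2@[42:43]
i=44 'd': node 8→7 (fail-walked)
i=45 'a': node 7→8  ** P2@[44:45]
i=46 'd': node 8→7 (fail-walked)
i=47 'a': node 7→8  ** P2@[46:47]
i=48 'a': node 8→2 (fail-walked)
i=49 'a': node 2→3
i=50 'd': node 3→4
i=51 'a': node 4→5  ** P0@[47:51],P2@[50:51]
i=52 'd': node 5→7 (fail-walked)
i=53 'a': node 7→8  ** P2@[52:53]
i=54 'a': node 8→2 (fail-walked)
i=55 'd': node 2→7 (fail-walked)
i=56 'a': node 7→8  ** P2@[55:56]
i=57 'b': node 8→6 (fail-walked)  ** P1@[57:57]
i=58 'a': node 6→1 (fail-walked)
i=59 'd': node 1→7 (fail-walked)
i=60 'a': node 7→8  ** P2@[59:60]
i=61 'c': node 8→0 (fail-walked)
i=62 'd': node 0→7
i=63 'd': node 7→7 (fail-walked)
i=64 'b': node 7→6 (fail-walked)  ** P1@[64:64]
i=65 'a': node 6→1 (fail-walked)
i=66 'a': node 1→2
i=67 'a': node 2→3
i=68 'd': node 3→4
i=69 'a': node 4→5  ** P0@[65:69],P2@[68:69]
i=70 'c': node 5→0 (fail-walked)
i=71 'd': node 0→7
i=72 'a': node 7→8  ** P2@[71:72]

All matches (sorted): [[1,1],[2,1],[5,2],[6,1],[11,0],[11,2],[12,1],[18,0],[18,2],[24,0],[24,2],[29,0],[29,2],[30,1],[32,1],[33,1],[34,1],[36,2],[41,0],[41,2],[43,2],[45,2],[47,2],[51,0],[51,2],[53,2],[56,2],[57,1],[60,2],[64,1],[69,0],[69,2],[72,2]]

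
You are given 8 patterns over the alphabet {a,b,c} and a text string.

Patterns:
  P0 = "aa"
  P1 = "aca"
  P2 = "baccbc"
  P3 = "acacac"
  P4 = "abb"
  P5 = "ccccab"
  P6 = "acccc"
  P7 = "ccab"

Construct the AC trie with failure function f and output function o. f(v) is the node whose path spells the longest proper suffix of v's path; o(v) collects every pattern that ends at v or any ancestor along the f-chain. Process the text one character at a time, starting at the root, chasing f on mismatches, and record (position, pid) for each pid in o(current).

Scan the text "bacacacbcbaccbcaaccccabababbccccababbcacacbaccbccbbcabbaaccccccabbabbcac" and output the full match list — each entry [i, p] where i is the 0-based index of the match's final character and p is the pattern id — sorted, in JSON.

Build automaton:
Trie (insert patterns):
  n0 'ε': a→1 b→5 c→16
  n1 'a': a→2 b→14 c→3
  n2 'aa': ·  ←P0
  n3 'ac': a→4 c→22
  n4 'aca': c→11  ←P1
  n5 'b': a→6
  n6 'ba': c→7
  n7 'bac': c→8
  n8 'bacc': b→9
  n9 'baccb': c→10
  n10 'baccbc': ·  ←P2
  n11 'acac': a→12
  n12 'acaca': c→13
  n13 'acacac': ·  ←P3
  n14 'ab': b→15
  n15 'abb': ·  ←P4
  n16 'c': c→17
  n17 'cc': a→25 c→18
  n18 'ccc': c→19
  n19 'cccc': a→20
  n20 'cccca': b→21
  n21 'ccccab': ·  ←P5
  n22 'acc': c→23
  n23 'accc': c→24
  n24 'acccc': ·  ←P6
  n25 'cca': b→26
  n26 'ccab': ·  ←P7

Failure links (BFS by depth):
  n1('a'): parent n0 fail=0; on 'a' 0 → fail=0;  out ∅∪∅=∅
  n5('b'): parent n0 fail=0; on 'b' 0 → fail=0;  out ∅∪∅=∅
  n16('c'): parent n0 fail=0; on 'c' 0 → fail=0;  out ∅∪∅=∅
  n2('aa'): parent n1 fail=0; on 'a' 0 → fail=1;  out {0}∪∅={0}
  n3('ac'): parent n1 fail=0; on 'c' 0 → fail=16;  out ∅∪∅=∅
  n6('ba'): parent n5 fail=0; on 'a' 0 → fail=1;  out ∅∪∅=∅
  n14('ab'): parent n1 fail=0; on 'b' 0 → fail=5;  out ∅∪∅=∅
  n17('cc'): parent n16 fail=0; on 'c' 0 → fail=16;  out ∅∪∅=∅
  n4('aca'): parent n3 fail=16; on 'a' 16→0 → fail=1;  out {1}∪∅={1}
  n7('bac'): parent n6 fail=1; on 'c' 1 → fail=3;  out ∅∪∅=∅
  n15('abb'): parent n14 fail=5; on 'b' 5→0 → fail=5;  out {4}∪∅={4}
  n18('ccc'): parent n17 fail=16; on 'c' 16 → fail=17;  out ∅∪∅=∅
  n22('acc'): parent n3 fail=16; on 'c' 16 → fail=17;  out ∅∪∅=∅
  n25('cca'): parent n17 fail=16; on 'a' 16→0 → fail=1;  out ∅∪∅=∅
  n8('bacc'): parent n7 fail=3; on 'c' 3 → fail=22;  out ∅∪∅=∅
  n11('acac'): parent n4 fail=1; on 'c' 1 → fail=3;  out ∅∪∅=∅
  n19('cccc'): parent n18 fail=17; on 'c' 17 → fail=18;  out ∅∪∅=∅
  n23('accc'): parent n22 fail=17; on 'c' 17 → fail=18;  out ∅∪∅=∅
  n26('ccab'): parent n25 fail=1; on 'b' 1 → fail=14;  out {7}∪∅={7}
  n9('baccb'): parent n8 fail=22; on 'b' 22→17→16→0 → fail=5;  out ∅∪∅=∅
  n12('acaca'): parent n11 fail=3; on 'a' 3 → fail=4;  out ∅∪{1}={1}
  n20('cccca'): parent n19 fail=18; on 'a' 18→17 → fail=25;  out ∅∪∅=∅
  n24('acccc'): parent n23 fail=18; on 'c' 18 → fail=19;  out {6}∪∅={6}
  n10('baccbc'): parent n9 fail=5; on 'c' 5→0 → fail=16;  out {2}∪∅={2}
  n13('acacac'): parent n12 fail=4; on 'c' 4 → fail=11;  out {3}∪∅={3}
  n21('ccccab'): parent n20 fail=25; on 'b' 25 → fail=26;  out {5}∪{7}={5,7}

Scan:
[0] read 'b'  n0⇒n5
[1] read 'a'  n5⇒n6
[2] read 'c'  n6⇒n7
[3] read 'a'  n7⇒n4 ·f  → match P1@[1:3]
[4] read 'c'  n4⇒n11
[5] read 'a'  n11⇒n12  → match P1@[3:5]
[6] read 'c'  n12⇒n13  → match P3@[1:6]
[7] read 'b'  n13⇒n5 ·f
[8] read 'c'  n5⇒n16 ·f
[9] read 'b'  n16⇒n5 ·f
[10] read 'a'  n5⇒n6
[11] read 'c'  n6⇒n7
[12] read 'c'  n7⇒n8
[13] read 'b'  n8⇒n9
[14] read 'c'  n9⇒n10  → match P2@[9:14]
[15] read 'a'  n10⇒n1 ·f
[16] read 'a'  n1⇒n2  → match P0@[15:16]
[17] read 'c'  n2⇒n3 ·f
[18] read 'c'  n3⇒n22
[19] read 'c'  n22⇒n23
[20] read 'c'  n23⇒n24  → match P6@[16:20]
[21] read 'a'  n24⇒n20 ·f
[22] read 'b'  n20⇒n21  → match P5@[17:22],P7@[19:22]
[23] read 'a'  n21⇒n6 ·f
[24] read 'b'  n6⇒n14 ·f
[25] read 'a'  n14⇒n6 ·f
[26] read 'b'  n6⇒n14 ·f
[27] read 'b'  n14⇒n15  → match P4@[25:27]
[28] read 'c'  n15⇒n16 ·f
[29] read 'c'  n16⇒n17
[30] read 'c'  n17⇒n18
[31] read 'c'  n18⇒n19
[32] read 'a'  n19⇒n20
[33] read 'b'  n20⇒n21  → match P5@[28:33],P7@[30:33]
[34] read 'a'  n21⇒n6 ·f
[35] read 'b'  n6⇒n14 ·f
[36] read 'b'  n14⇒n15  → match P4@[34:36]
[37] read 'c'  n15⇒n16 ·f
[38] read 'a'  n16⇒n1 ·f
[39] read 'c'  n1⇒n3
[40] read 'a'  n3⇒n4  → match P1@[38:40]
[41] read 'c'  n4⇒n11
[42] read 'b'  n11⇒n5 ·f
[43] read 'a'  n5⇒n6
[44] read 'c'  n6⇒n7
[45] read 'c'  n7⇒n8
[46] read 'b'  n8⇒n9
[47] read 'c'  n9⇒n10  → match P2@[42:47]
[48] read 'c'  n10⇒n17 ·f
[49] read 'b'  n17⇒n5 ·f
[50] read 'b'  n5⇒n5 ·f
[51] read 'c'  n5⇒n16 ·f
[52] read 'a'  n16⇒n1 ·f
[53] read 'b'  n1⇒n14
[54] read 'b'  n14⇒n15  → match P4@[52:54]
[55] read 'a'  n15⇒n6 ·f
[56] read 'a'  n6⇒n2 ·f  → match P0@[55:56]
[57] read 'c'  n2⇒n3 ·f
[58] read 'c'  n3⇒n22
[59] read 'c'  n22⇒n23
[60] read 'c'  n23⇒n24  → match P6@[56:60]
[61] read 'c'  n24⇒n19 ·f
[62] read 'c'  n19⇒n19 ·f
[63] read 'a'  n19⇒n20
[64] read 'b'  n20⇒n21  → match P5@[59:64],P7@[61:64]
[65] read 'b'  n21⇒n15 ·f  → match P4@[63:65]
[66] read 'a'  n15⇒n6 ·f
[67] read 'b'  n6⇒n14 ·f
[68] read 'b'  n14⇒n15  → match P4@[66:68]
[69] read 'c'  n15⇒n16 ·f
[70] read 'a'  n16⇒n1 ·f
[71] read 'c'  n1⇒n3

Matches: [[3,1],[5,1],[6,3],[14,2],[16,0],[20,6],[22,5],[22,7],[27,4],[33,5],[33,7],[36,4],[40,1],[47,2],[54,4],[56,0],[60,6],[64,5],[64,7],[65,4],[68,4]]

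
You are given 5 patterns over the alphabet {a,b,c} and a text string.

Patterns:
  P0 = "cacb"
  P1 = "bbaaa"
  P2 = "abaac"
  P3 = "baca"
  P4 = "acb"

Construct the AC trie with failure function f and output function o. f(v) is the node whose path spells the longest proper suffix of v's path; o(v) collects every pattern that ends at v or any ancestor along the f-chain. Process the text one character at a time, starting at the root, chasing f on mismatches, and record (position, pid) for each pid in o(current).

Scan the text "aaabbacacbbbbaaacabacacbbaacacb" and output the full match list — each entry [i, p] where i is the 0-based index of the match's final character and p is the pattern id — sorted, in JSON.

Build automaton:
Trie (insert patterns):
  0='ε' goto a→10 b→5 c→1
  1='c' goto a→2
  2='ca' goto c→3
  3='cac' goto b→4
  4='cacb' goto ·  ←P0
  5='b' goto a→15 b→6
  6='bb' goto a→7
  7='bba' goto a→8
  8='bbaa' goto a→9
  9='bbaaa' goto ·  ←P1
  10='a' goto b→11 c→18
  11='ab' goto a→12
  12='aba' goto a→13
  13='abaa' goto c→14
  14='abaac' goto ·  ←P2
  15='ba' goto c→16
  16='bac' goto a→17
  17='baca' goto ·  ←P3
  18='ac' goto b→19
  19='acb' goto ·  ←P4

BFS fail/out derivation:
  fail(1) 'c': from fail(0)=0 chase 'c': 0 ⇒ 0;  out=∅∪out(0)=∅
  fail(5) 'b': from fail(0)=0 chase 'b': 0 ⇒ 0;  out=∅∪out(0)=∅
  fail(10) 'a': from fail(0)=0 chase 'a': 0 ⇒ 0;  out=∅∪out(0)=∅
  fail(2) 'ca': from fail(1)=0 chase 'a': 0 ⇒ 10;  out=∅∪out(10)=∅
  fail(6) 'bb': from fail(5)=0 chase 'b': 0 ⇒ 5;  out=∅∪out(5)=∅
  fail(11) 'ab': from fail(10)=0 chase 'b': 0 ⇒ 5;  out=∅∪out(5)=∅
  fail(15) 'ba': from fail(5)=0 chase 'a': 0 ⇒ 10;  out=∅∪out(10)=∅
  fail(18) 'ac': from fail(10)=0 chase 'c': 0 ⇒ 1;  out=∅∪out(1)=∅
  fail(3) 'cac': from fail(2)=10 chase 'c': 10 ⇒ 18;  out=∅∪out(18)=∅
  fail(7) 'bba': from fail(6)=5 chase 'a': 5 ⇒ 15;  out=∅∪out(15)=∅
  fail(12) 'aba': from fail(11)=5 chase 'a': 5 ⇒ 15;  out=∅∪out(15)=∅
  fail(16) 'bac': from fail(15)=10 chase 'c': 10 ⇒ 18;  out=∅∪out(18)=∅
  fail(19) 'acb': from fail(18)=1 chase 'b': 1→0 ⇒ 5;  out={4}∪out(5)={4}
  fail(4) 'cacb': from fail(3)=18 chase 'b': 18 ⇒ 19;  out={0}∪out(19)={0,4}
  fail(8) 'bbaa': from fail(7)=15 chase 'a': 15→10→0 ⇒ 10;  out=∅∪out(10)=∅
  fail(13) 'abaa': from fail(12)=15 chase 'a': 15→10→0 ⇒ 10;  out=∅∪out(10)=∅
  fail(17) 'baca': from fail(16)=18 chase 'a': 18→1 ⇒ 2;  out={3}∪out(2)={3}
  fail(9) 'bbaaa': from fail(8)=10 chase 'a': 10→0 ⇒ 10;  out={1}∪out(10)={1}
  fail(14) 'abaac': from fail(13)=10 chase 'c': 10 ⇒ 18;  out={2}∪out(18)={2}

Text stream:
pos 0 'a': at 10
pos 1 'a': at 10 ·f
pos 2 'a': at 10 ·f
pos 3 'b': at 11
pos 4 'b': at 6 ·f
pos 5 'a': at 7
pos 6 'c': at 16 ·f
pos 7 'a': at 17  ** P3@[4:7]
pos 8 'c': at 3 ·f
pos 9 'b': at 4  ** P0@[6:9],P4@[7:9]
pos 10 'b': at 6 ·f
pos 11 'b': at 6 ·f
pos 12 'b': at 6 ·f
pos 13 'a': at 7
pos 14 'a': at 8
pos 15 'a': at 9  ** P1@[11:15]
pos 16 'c': at 18 ·f
pos 17 'a': at 2 ·f
pos 18 'b': at 11 ·f
pos 19 'a': at 12
pos 20 'c': at 16 ·f
pos 21 'a': at 17  ** P3@[18:21]
pos 22 'c': at 3 ·f
pos 23 'b': at 4  ** P0@[20:23],P4@[21:23]
pos 24 'b': at 6 ·f
pos 25 'a': at 7
pos 26 'a': at 8
pos 27 'c': at 18 ·f
pos 28 'a': at 2 ·f
pos 29 'c': at 3
pos 30 'b': at 4  ** P0@[27:30],P4@[28:30]

Result: [[7,3],[9,0],[9,4],[15,1],[21,3],[23,0],[23,4],[30,0],[30,4]]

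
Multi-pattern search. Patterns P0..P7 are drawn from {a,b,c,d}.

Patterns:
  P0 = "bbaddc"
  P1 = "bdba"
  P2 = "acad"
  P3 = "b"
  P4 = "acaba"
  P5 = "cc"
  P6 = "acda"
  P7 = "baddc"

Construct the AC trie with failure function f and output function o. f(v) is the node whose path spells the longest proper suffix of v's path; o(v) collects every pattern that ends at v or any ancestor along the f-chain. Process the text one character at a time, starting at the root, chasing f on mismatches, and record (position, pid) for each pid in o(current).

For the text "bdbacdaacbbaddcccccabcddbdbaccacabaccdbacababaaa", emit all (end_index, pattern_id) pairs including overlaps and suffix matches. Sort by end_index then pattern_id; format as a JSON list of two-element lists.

Build automaton:
Trie nodes:
  0='ε' goto a→10 b→1 c→16
  1='b' goto a→20 b→2 d→7  [P3 ends]
  2='bb' goto a→3
  3='bba' goto d→4
  4='bbad' goto d→5
  5='bbadd' goto c→6
  6='bbaddc' goto ·  [P0 ends]
  7='bd' goto b→8
  8='bdb' goto a→9
  9='bdba' goto ·  [P1 ends]
  10='a' goto c→11
  11='ac' goto a→12 d→18
  12='aca' goto b→14 d→13
  13='acad' goto ·  [P2 ends]
  14='acab' goto a→15
  15='acaba' goto ·  [P4 ends]
  16='c' goto c→17
  17='cc' goto ·  [P5 ends]
  18='acd' goto a→19
  19='acda' goto ·  [P6 ends]
  20='ba' goto d→21
  21='bad' goto d→22
  22='badd' goto c→23
  23='baddc' goto ·  [P7 ends]

Failure links (BFS by depth):
  fail(1) 'b': from fail(0)=0 chase 'b': 0 ⇒ 0;  out={3}∪out(0)={3}
  fail(10) 'a': from fail(0)=0 chase 'a': 0 ⇒ 0;  out=∅∪out(0)=∅
  fail(16) 'c': from fail(0)=0 chase 'c': 0 ⇒ 0;  out=∅∪out(0)=∅
  fail(2) 'bb': from fail(1)=0 chase 'b': 0 ⇒ 1;  out=∅∪out(1)={3}
  fail(7) 'bd': from fail(1)=0 chase 'd': 0 ⇒ 0;  out=∅∪out(0)=∅
  fail(11) 'ac': from fail(10)=0 chase 'c': 0 ⇒ 16;  out=∅∪out(16)=∅
  fail(17) 'cc': from fail(16)=0 chase 'c': 0 ⇒ 16;  out={5}∪out(16)={5}
  fail(20) 'ba': from fail(1)=0 chase 'a': 0 ⇒ 10;  out=∅∪out(10)=∅
  fail(3) 'bba': from fail(2)=1 chase 'a': 1 ⇒ 20;  out=∅∪out(20)=∅
  fail(8) 'bdb': from fail(7)=0 chase 'b': 0 ⇒ 1;  out=∅∪out(1)={3}
  fail(12) 'aca': from fail(11)=16 chase 'a': 16→0 ⇒ 10;  out=∅∪out(10)=∅
  fail(18) 'acd': from fail(11)=16 chase 'd': 16→0 ⇒ 0;  out=∅∪out(0)=∅
  fail(21) 'bad': from fail(20)=10 chase 'd': 10→0 ⇒ 0;  out=∅∪out(0)=∅
  fail(4) 'bbad': from fail(3)=20 chase 'd': 20 ⇒ 21;  out=∅∪out(21)=∅
  fail(9) 'bdba': from fail(8)=1 chase 'a': 1 ⇒ 20;  out={1}∪out(20)={1}
  fail(13) 'acad': from fail(12)=10 chase 'd': 10→0 ⇒ 0;  out={2}∪out(0)={2}
  fail(14) 'acab': from fail(12)=10 chase 'b': 10→0 ⇒ 1;  out=∅∪out(1)={3}
  fail(19) 'acda': from fail(18)=0 chase 'a': 0 ⇒ 10;  out={6}∪out(10)={6}
  fail(22) 'badd': from fail(21)=0 chase 'd': 0 ⇒ 0;  out=∅∪out(0)=∅
  fail(5) 'bbadd': from fail(4)=21 chase 'd': 21 ⇒ 22;  out=∅∪out(22)=∅
  fail(15) 'acaba': from fail(14)=1 chase 'a': 1 ⇒ 20;  out={4}∪out(20)={4}
  fail(23) 'baddc': from fail(22)=0 chase 'c': 0 ⇒ 16;  out={7}∪out(16)={7}
  fail(6) 'bbaddc': from fail(5)=22 chase 'c': 22 ⇒ 23;  out={0}∪out(23)={0,7}

Text stream:
i=0 'b': node 0→1  → match P3@[0:0]
i=1 'd': node 1→7
i=2 'b': node 7→8  → match P3@[2:2]
i=3 'a': node 8→9  → match P1@[0:3]
i=4 'c': node 9→11 ·f
i=5 'd': node 11→18
i=6 'a': node 18→19  → match P6@[3:6]
i=7 'a': node 19→10 ·f
i=8 'c': node 10→11
i=9 'b': node 11→1 ·f  → match P3@[9:9]
i=10 'b': node 1→2  → match P3@[10:10]
i=11 'a': node 2→3
i=12 'd': node 3→4
i=13 'd': node 4→5
i=14 'c': node 5→6  → match P0@[9:14],P7@[10:14]
i=15 'c': node 6→17 ·f  → match P5@[14:15]
i=16 'c': node 17→17 ·f  → match P5@[15:16]
i=17 'c': node 17→17 ·f  → match P5@[16:17]
i=18 'c': node 17→17 ·f  → match P5@[17:18]
i=19 'a': node 17→10 ·f
i=20 'b': node 10→1 ·f  → match P3@[20:20]
i=21 'c': node 1→16 ·f
i=22 'd': node 16→0 ·f
i=23 'd': node 0→0
i=24 'b': node 0→1  → match P3@[24:24]
i=25 'd': node 1→7
i=26 'b': node 7→8  → match P3@[26:26]
i=27 'a': node 8→9  → match P1@[24:27]
i=28 'c': node 9→11 ·f
i=29 'c': node 11→17 ·f  → match P5@[28:29]
i=30 'a': node 17→10 ·f
i=31 'c': node 10→11
i=32 'a': node 11→12
i=33 'b': node 12→14  → match P3@[33:33]
i=34 'a': node 14→15  → match P4@[30:34]
i=35 'c': node 15→11 ·f
i=36 'c': node 11→17 ·f  → match P5@[35:36]
i=37 'd': node 17→0 ·f
i=38 'b': node 0→1  → match P3@[38:38]
i=39 'a': node 1→20
i=40 'c': node 20→11 ·f
i=41 'a': node 11→12
i=42 'b': node 12→14  → match P3@[42:42]
i=43 'a': node 14→15  → match P4@[39:43]
i=44 'b': node 15→1 ·f  → match P3@[44:44]
i=45 'a': node 1→20
i=46 'a': node 20→10 ·f
i=47 'a': node 10→10 ·f

Result: [[0,3],[2,3],[3,1],[6,6],[9,3],[10,3],[14,0],[14,7],[15,5],[16,5],[17,5],[18,5],[20,3],[24,3],[26,3],[27,1],[29,5],[33,3],[34,4],[36,5],[38,3],[42,3],[43,4],[44,3]]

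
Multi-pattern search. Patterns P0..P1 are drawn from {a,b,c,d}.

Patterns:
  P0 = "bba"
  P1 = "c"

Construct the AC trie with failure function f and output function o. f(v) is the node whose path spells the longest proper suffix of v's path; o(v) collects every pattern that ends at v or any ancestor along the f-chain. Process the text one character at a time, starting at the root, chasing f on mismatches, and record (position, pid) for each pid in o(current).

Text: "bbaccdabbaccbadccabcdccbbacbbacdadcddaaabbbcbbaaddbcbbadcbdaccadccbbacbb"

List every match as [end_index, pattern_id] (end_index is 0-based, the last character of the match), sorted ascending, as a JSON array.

Construct AC machine:
Trie (insert patterns):
  n0 'ε': b→1 c→4
  n1 'b': b→2
  n2 'bb': a→3
  n3 'bba': ·  [P0 ends]
  n4 'c': ·  [P1 ends]

Failure links (BFS by depth):
  fail(1) 'b': from fail(0)=0 chase 'b': 0 ⇒ 0;  out=∅∪out(0)=∅
  fail(4) 'c': from fail(0)=0 chase 'c': 0 ⇒ 0;  out={1}∪out(0)={1}
  fail(2) 'bb': from fail(1)=0 chase 'b': 0 ⇒ 1;  out=∅∪out(1)=∅
  fail(3) 'bba': from fail(2)=1 chase 'a': 1→0 ⇒ 0;  out={0}∪out(0)={0}

Scan:
[0] read 'b'  n0⇒n1
[1] read 'b'  n1⇒n2
[2] read 'a'  n2⇒n3  ** P0@[0:2]
[3] read 'c'  n3⇒n4 ·f  ** P1@[3:3]
[4] read 'c'  n4⇒n4 ·f  ** P1@[4:4]
[5] read 'd'  n4⇒n0 ·f
[6] read 'a'  n0⇒n0
[7] read 'b'  n0⇒n1
[8] read 'b'  n1⇒n2
[9] read 'a'  n2⇒n3  ** P0@[7:9]
[10] read 'c'  n3⇒n4 ·f  ** P1@[10:10]
[11] read 'c'  n4⇒n4 ·f  ** P1@[11:11]
[12] read 'b'  n4⇒n1 ·f
[13] read 'a'  n1⇒n0 ·f
[14] read 'd'  n0⇒n0
[15] read 'c'  n0⇒n4  ** P1@[15:15]
[16] read 'c'  n4⇒n4 ·f  ** P1@[16:16]
[17] read 'a'  n4⇒n0 ·f
[18] read 'b'  n0⇒n1
[19] read 'c'  n1⇒n4 ·f  ** P1@[19:19]
[20] read 'd'  n4⇒n0 ·f
[21] read 'c'  n0⇒n4  ** P1@[21:21]
[22] read 'c'  n4⇒n4 ·f  ** P1@[22:22]
[23] read 'b'  n4⇒n1 ·f
[24] read 'b'  n1⇒n2
[25] read 'a'  n2⇒n3  ** P0@[23:25]
[26] read 'c'  n3⇒n4 ·f  ** P1@[26:26]
[27] read 'b'  n4⇒n1 ·f
[28] read 'b'  n1⇒n2
[29] read 'a'  n2⇒n3  ** P0@[27:29]
[30] read 'c'  n3⇒n4 ·f  ** P1@[30:30]
[31] read 'd'  n4⇒n0 ·f
[32] read 'a'  n0⇒n0
[33] read 'd'  n0⇒n0
[34] read 'c'  n0⇒n4  ** P1@[34:34]
[35] read 'd'  n4⇒n0 ·f
[36] read 'd'  n0⇒n0
[37] read 'a'  n0⇒n0
[38] read 'a'  n0⇒n0
[39] read 'a'  n0⇒n0
[40] read 'b'  n0⇒n1
[41] read 'b'  n1⇒n2
[42] read 'b'  n2⇒n2 ·f
[43] read 'c'  n2⇒n4 ·f  ** P1@[43:43]
[44] read 'b'  n4⇒n1 ·f
[45] read 'b'  n1⇒n2
[46] read 'a'  n2⇒n3  ** P0@[44:46]
[47] read 'a'  n3⇒n0 ·f
[48] read 'd'  n0⇒n0
[49] read 'd'  n0⇒n0
[50] read 'b'  n0⇒n1
[51] read 'c'  n1⇒n4 ·f  ** P1@[51:51]
[52] read 'b'  n4⇒n1 ·f
[53] read 'b'  n1⇒n2
[54] read 'a'  n2⇒n3  ** P0@[52:54]
[55] read 'd'  n3⇒n0 ·f
[56] read 'c'  n0⇒n4  ** P1@[56:56]
[57] read 'b'  n4⇒n1 ·f
[58] read 'd'  n1⇒n0 ·f
[59] read 'a'  n0⇒n0
[60] read 'c'  n0⇒n4  ** P1@[60:60]
[61] read 'c'  n4⇒n4 ·f  ** P1@[61:61]
[62] read 'a'  n4⇒n0 ·f
[63] read 'd'  n0⇒n0
[64] read 'c'  n0⇒n4  ** P1@[64:64]
[65] read 'c'  n4⇒n4 ·f  ** P1@[65:65]
[66] read 'b'  n4⇒n1 ·f
[67] read 'b'  n1⇒n2
[68] read 'a'  n2⇒n3  ** P0@[66:68]
[69] read 'c'  n3⇒n4 ·f  ** P1@[69:69]
[70] read 'b'  n4⇒n1 ·f
[71] read 'b'  n1⇒n2

Result: [[2,0],[3,1],[4,1],[9,0],[10,1],[11,1],[15,1],[16,1],[19,1],[21,1],[22,1],[25,0],[26,1],[29,0],[30,1],[34,1],[43,1],[46,0],[51,1],[54,0],[56,1],[60,1],[61,1],[64,1],[65,1],[68,0],[69,1]]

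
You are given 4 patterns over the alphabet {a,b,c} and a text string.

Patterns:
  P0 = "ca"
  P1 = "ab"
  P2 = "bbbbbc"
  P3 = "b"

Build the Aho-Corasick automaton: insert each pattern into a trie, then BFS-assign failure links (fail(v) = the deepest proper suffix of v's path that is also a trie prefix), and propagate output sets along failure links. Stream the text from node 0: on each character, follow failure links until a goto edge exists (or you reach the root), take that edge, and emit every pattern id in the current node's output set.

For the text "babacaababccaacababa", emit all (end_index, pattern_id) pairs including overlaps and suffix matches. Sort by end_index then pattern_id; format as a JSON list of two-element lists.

Build automaton:
Trie nodes:
  n0 'ε': a→3 b→5 c→1
  n1 'c': a→2
  n2 'ca': ·  ←P0
  n3 'a': b→4
  n4 'ab': ·  ←P1
  n5 'b': b→6  ←P3
  n6 'bb': b→7
  n7 'bbb': b→8
  n8 'bbbb': b→9
  n9 'bbbbb': c→10
  n10 'bbbbbc': ·  ←P2

Failure links (BFS by depth):
  fail(1) 'c': from fail(0)=0 chase 'c': 0 ⇒ 0;  out=∅∪out(0)=∅
  fail(3) 'a': from fail(0)=0 chase 'a': 0 ⇒ 0;  out=∅∪out(0)=∅
  fail(5) 'b': from fail(0)=0 chase 'b': 0 ⇒ 0;  out={3}∪out(0)={3}
  fail(2) 'ca': from fail(1)=0 chase 'a': 0 ⇒ 3;  out={0}∪out(3)={0}
  fail(4) 'ab': from fail(3)=0 chase 'b': 0 ⇒ 5;  out={1}∪out(5)={1,3}
  fail(6) 'bb': from fail(5)=0 chase 'b': 0 ⇒ 5;  out=∅∪out(5)={3}
  fail(7) 'bbb': from fail(6)=5 chase 'b': 5 ⇒ 6;  out=∅∪out(6)={3}
  fail(8) 'bbbb': from fail(7)=6 chase 'b': 6 ⇒ 7;  out=∅∪out(7)={3}
  fail(9) 'bbbbb': from fail(8)=7 chase 'b': 7 ⇒ 8;  out=∅∪out(8)={3}
  fail(10) 'bbbbbc': from fail(9)=8 chase 'c': 8→7→6→5→0 ⇒ 1;  out={2}∪out(1)={2}

Run:
i=0 'b': node 0→5  → match P3@[0:0]
i=1 'a': node 5→3 (via fail)
i=2 'b': node 3→4  → match P1@[1:2],P3@[2:2]
i=3 'a': node 4→3 (via fail)
i=4 'c': node 3→1 (via fail)
i=5 'a': node 1→2  → match P0@[4:5]
i=6 'a': node 2→3 (via fail)
i=7 'b': node 3→4  → match P1@[6:7],P3@[7:7]
i=8 'a': node 4→3 (via fail)
i=9 'b': node 3→4  → match P1@[8:9],P3@[9:9]
i=10 'c': node 4→1 (via fail)
i=11 'c': node 1→1 (via fail)
i=12 'a': node 1→2  → match P0@[11:12]
i=13 'a': node 2→3 (via fail)
i=14 'c': node 3→1 (via fail)
i=15 'a': node 1→2  → match P0@[14:15]
i=16 'b': node 2→4 (via fail)  → match P1@[15:16],P3@[16:16]
i=17 'a': node 4→3 (via fail)
i=18 'b': node 3→4  → match P1@[17:18],P3@[18:18]
i=19 'a': node 4→3 (via fail)

Result: [[0,3],[2,1],[2,3],[5,0],[7,1],[7,3],[9,1],[9,3],[12,0],[15,0],[16,1],[16,3],[18,1],[18,3]]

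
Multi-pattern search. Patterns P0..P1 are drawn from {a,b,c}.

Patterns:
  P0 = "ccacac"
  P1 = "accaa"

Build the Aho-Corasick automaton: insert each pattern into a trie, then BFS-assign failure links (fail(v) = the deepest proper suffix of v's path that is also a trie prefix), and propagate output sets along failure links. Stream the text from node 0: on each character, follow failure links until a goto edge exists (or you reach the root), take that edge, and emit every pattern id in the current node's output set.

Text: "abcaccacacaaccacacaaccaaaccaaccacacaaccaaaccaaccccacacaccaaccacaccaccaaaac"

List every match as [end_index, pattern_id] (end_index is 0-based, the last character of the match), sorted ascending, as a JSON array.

Construct AC machine:
Trie nodes:
  0='ε' goto a→7 c→1
  1='c' goto c→2
  2='cc' goto a→3
  3='cca' goto c→4
  4='ccac' goto a→5
  5='ccaca' goto c→6
  6='ccacac' goto ·  ←P0
  7='a' goto c→8
  8='ac' goto c→9
  9='acc' goto a→10
  10='acca' goto a→11
  11='accaa' goto ·  ←P1

BFS fail/out derivation:
  n1('c'): parent n0 fail=0; on 'c' 0 → fail=0;  out ∅∪∅=∅
  n7('a'): parent n0 fail=0; on 'a' 0 → fail=0;  out ∅∪∅=∅
  n2('cc'): parent n1 fail=0; on 'c' 0 → fail=1;  out ∅∪∅=∅
  n8('ac'): parent n7 fail=0; on 'c' 0 → fail=1;  out ∅∪∅=∅
  n3('cca'): parent n2 fail=1; on 'a' 1→0 → fail=7;  out ∅∪∅=∅
  n9('acc'): parent n8 fail=1; on 'c' 1 → fail=2;  out ∅∪∅=∅
  n4('ccac'): parent n3 fail=7; on 'c' 7 → fail=8;  out ∅∪∅=∅
  n10('acca'): parent n9 fail=2; on 'a' 2 → fail=3;  out ∅∪∅=∅
  n5('ccaca'): parent n4 fail=8; on 'a' 8→1→0 → fail=7;  out ∅∪∅=∅
  n11('accaa'): parent n10 fail=3; on 'a' 3→7→0 → fail=7;  out {1}∪∅={1}
  n6('ccacac'): parent n5 fail=7; on 'c' 7 → fail=8;  out {0}∪∅={0}

Run:
[0] read 'a'  n0⇒n7
[1] read 'b'  n7⇒n0 (via fail)
[2] read 'c'  n0⇒n1
[3] read 'a'  n1⇒n7 (via fail)
[4] read 'c'  n7⇒n8
[5] read 'c'  n8⇒n9
[6] read 'a'  n9⇒n10
[7] read 'c'  n10⇒n4 (via fail)
[8] read 'a'  n4⇒n5
[9] read 'c'  n5⇒n6  emit P0@[4:9]
[10] read 'a'  n6⇒n7 (via fail)
[11] read 'a'  n7⇒n7 (via fail)
[12] read 'c'  n7⇒n8
[13] read 'c'  n8⇒n9
[14] read 'a'  n9⇒n10
[15] read 'c'  n10⇒n4 (via fail)
[16] read 'a'  n4⇒n5
[17] read 'c'  n5⇒n6  emit P0@[12:17]
[18] read 'a'  n6⇒n7 (via fail)
[19] read 'a'  n7⇒n7 (via fail)
[20] read 'c'  n7⇒n8
[21] read 'c'  n8⇒n9
[22] read 'a'  n9⇒n10
[23] read 'a'  n10⇒n11  emit P1@[19:23]
[24] read 'a'  n11⇒n7 (via fail)
[25] read 'c'  n7⇒n8
[26] read 'c'  n8⇒n9
[27] read 'a'  n9⇒n10
[28] read 'a'  n10⇒n11  emit P1@[24:28]
[29] read 'c'  n11⇒n8 (via fail)
[30] read 'c'  n8⇒n9
[31] read 'a'  n9⇒n10
[32] read 'c'  n10⇒n4 (via fail)
[33] read 'a'  n4⇒n5
[34] read 'c'  n5⇒n6  emit P0@[29:34]
[35] read 'a'  n6⇒n7 (via fail)
[36] read 'a'  n7⇒n7 (via fail)
[37] read 'c'  n7⇒n8
[38] read 'c'  n8⇒n9
[39] read 'a'  n9⇒n10
[40] read 'a'  n10⇒n11  emit P1@[36:40]
[41] read 'a'  n11⇒n7 (via fail)
[42] read 'c'  n7⇒n8
[43] read 'c'  n8⇒n9
[44] read 'a'  n9⇒n10
[45] read 'a'  n10⇒n11  emit P1@[41:45]
[46] read 'c'  n11⇒n8 (via fail)
[47] read 'c'  n8⇒n9
[48] read 'c'  n9⇒n2 (via fail)
[49] read 'c'  n2⇒n2 (via fail)
[50] read 'a'  n2⇒n3
[51] read 'c'  n3⇒n4
[52] read 'a'  n4⇒n5
[53] read 'c'  n5⇒n6  emit P0@[48:53]
[54] read 'a'  n6⇒n7 (via fail)
[55] read 'c'  n7⇒n8
[56] read 'c'  n8⇒n9
[57] read 'a'  n9⇒n10
[58] read 'a'  n10⇒n11  emit P1@[54:58]
[59] read 'c'  n11⇒n8 (via fail)
[60] read 'c'  n8⇒n9
[61] read 'a'  n9⇒n10
[62] read 'c'  n10⇒n4 (via fail)
[63] read 'a'  n4⇒n5
[64] read 'c'  n5⇒n6  emit P0@[59:64]
[65] read 'c'  n6⇒n9 (via fail)
[66] read 'a'  n9⇒n10
[67] read 'c'  n10⇒n4 (via fail)
[68] read 'c'  n4⇒n9 (via fail)
[69] read 'a'  n9⇒n10
[70] read 'a'  n10⇒n11  emit P1@[66:70]
[71] read 'a'  n11⇒n7 (via fail)
[72] read 'a'  n7⇒n7 (via fail)
[73] read 'c'  n7⇒n8

Result: [[9,0],[17,0],[23,1],[28,1],[34,0],[40,1],[45,1],[53,0],[58,1],[64,0],[70,1]]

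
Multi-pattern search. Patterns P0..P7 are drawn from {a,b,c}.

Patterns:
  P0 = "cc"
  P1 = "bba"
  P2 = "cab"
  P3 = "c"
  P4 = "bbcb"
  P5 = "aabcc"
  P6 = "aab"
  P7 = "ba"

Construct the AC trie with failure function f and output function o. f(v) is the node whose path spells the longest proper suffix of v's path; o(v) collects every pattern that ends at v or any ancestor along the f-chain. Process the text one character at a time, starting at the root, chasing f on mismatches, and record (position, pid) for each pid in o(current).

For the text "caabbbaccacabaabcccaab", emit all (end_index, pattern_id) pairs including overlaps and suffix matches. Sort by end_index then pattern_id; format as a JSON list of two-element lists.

Construct AC machine:
Trie (insert patterns):
  0='ε' goto a→10 b→3 c→1
  1='c' goto a→6 c→2  [P3 ends]
  2='cc' goto ·  [P0 ends]
  3='b' goto a→15 b→4
  4='bb' goto a→5 c→8
  5='bba' goto ·  [P1 ends]
  6='ca' goto b→7
  7='cab' goto ·  [P2 ends]
  8='bbc' goto b→9
  9='bbcb' goto ·  [P4 ends]
  10='a' goto a→11
  11='aa' goto b→12
  12='aab' goto c→13  [P6 ends]
  13='aabc' goto c→14
  14='aabcc' goto ·  [P5 ends]
  15='ba' goto ·  [P7 ends]

Failure links (BFS by depth):
  n1('c'): parent n0 fail=0; on 'c' 0 → fail=0;  out {3}∪∅={3}
  n3('b'): parent n0 fail=0; on 'b' 0 → fail=0;  out ∅∪∅=∅
  n10('a'): parent n0 fail=0; on 'a' 0 → fail=0;  out ∅∪∅=∅
  n2('cc'): parent n1 fail=0; on 'c' 0 → fail=1;  out {0}∪{3}={0,3}
  n4('bb'): parent n3 fail=0; on 'b' 0 → fail=3;  out ∅∪∅=∅
  n6('ca'): parent n1 fail=0; on 'a' 0 → fail=10;  out ∅∪∅=∅
  n11('aa'): parent n10 fail=0; on 'a' 0 → fail=10;  out ∅∪∅=∅
  n15('ba'): parent n3 fail=0; on 'a' 0 → fail=10;  out {7}∪∅={7}
  n5('bba'): parent n4 fail=3; on 'a' 3 → fail=15;  out {1}∪{7}={1,7}
  n7('cab'): parent n6 fail=10; on 'b' 10→0 → fail=3;  out {2}∪∅={2}
  n8('bbc'): parent n4 fail=3; on 'c' 3→0 → fail=1;  out ∅∪{3}={3}
  n12('aab'): parent n11 fail=10; on 'b' 10→0 → fail=3;  out {6}∪∅={6}
  n9('bbcb'): parent n8 fail=1; on 'b' 1→0 → fail=3;  out {4}∪∅={4}
  n13('aabc'): parent n12 fail=3; on 'c' 3→0 → fail=1;  out ∅∪{3}={3}
  n14('aabcc'): parent n13 fail=1; on 'c' 1 → fail=2;  out {5}∪{0,3}={0,3,5}

Run:
i=0 'c': node 0→1  → match P3@[0:0]
i=1 'a': node 1→6
i=2 'a': node 6→11 (fail-walked)
i=3 'b': node 11→12  → match P6@[1:3]
i=4 'b': node 12→4 (fail-walked)
i=5 'b': node 4→4 (fail-walked)
i=6 'a': node 4→5  → match P1@[4:6],P7@[5:6]
i=7 'c': node 5→1 (fail-walked)  → match P3@[7:7]
i=8 'c': node 1→2  → match P0@[7:8],P3@[8:8]
i=9 'a': node 2→6 (fail-walked)
i=10 'c': node 6→1 (fail-walked)  → match P3@[10:10]
i=11 'a': node 1→6
i=12 'b': node 6→7  → match P2@[10:12]
i=13 'a': node 7→15 (fail-walked)  → match P7@[12:13]
i=14 'a': node 15→11 (fail-walked)
i=15 'b': node 11→12  → match P6@[13:15]
i=16 'c': node 12→13  → match P3@[16:16]
i=17 'c': node 13→14  → match P0@[16:17],P3@[17:17],P5@[13:17]
i=18 'c': node 14→2 (fail-walked)  → match P0@[17:18],P3@[18:18]
i=19 'a': node 2→6 (fail-walked)
i=20 'a': node 6→11 (fail-walked)
i=21 'b': node 11→12  → match P6@[19:21]

All matches (sorted): [[0,3],[3,6],[6,1],[6,7],[7,3],[8,0],[8,3],[10,3],[12,2],[13,7],[15,6],[16,3],[17,0],[17,3],[17,5],[18,0],[18,3],[21,6]]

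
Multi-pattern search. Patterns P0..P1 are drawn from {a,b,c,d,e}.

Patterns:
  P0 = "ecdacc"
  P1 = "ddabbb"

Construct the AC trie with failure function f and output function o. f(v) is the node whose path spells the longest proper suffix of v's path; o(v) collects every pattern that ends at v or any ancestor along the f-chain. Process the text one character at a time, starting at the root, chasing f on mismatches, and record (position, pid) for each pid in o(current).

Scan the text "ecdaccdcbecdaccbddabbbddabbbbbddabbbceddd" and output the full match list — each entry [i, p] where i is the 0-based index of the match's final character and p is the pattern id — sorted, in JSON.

Build:
Trie (insert patterns):
  n0 'ε': d→7 e→1
  n1 'e': c→2
  n2 'ec': d→3
  n3 'ecd': a→4
  n4 'ecda': c→5
  n5 'ecdac': c→6
  n6 'ecdacc': ·  [P0 ends]
  n7 'd': d→8
  n8 'dd': a→9
  n9 'dda': b→10
  n10 'ddab': b→11
  n11 'ddabb': b→12
  n12 'ddabbb': ·  [P1 ends]

BFS fail/out derivation:
  fail(1) 'e': from fail(0)=0 chase 'e': 0 ⇒ 0;  out=∅∪out(0)=∅
  fail(7) 'd': from fail(0)=0 chase 'd': 0 ⇒ 0;  out=∅∪out(0)=∅
  fail(2) 'ec': from fail(1)=0 chase 'c': 0 ⇒ 0;  out=∅∪out(0)=∅
  fail(8) 'dd': from fail(7)=0 chase 'd': 0 ⇒ 7;  out=∅∪out(7)=∅
  fail(3) 'ecd': from fail(2)=0 chase 'd': 0 ⇒ 7;  out=∅∪out(7)=∅
  fail(9) 'dda': from fail(8)=7 chase 'a': 7→0 ⇒ 0;  out=∅∪out(0)=∅
  fail(4) 'ecda': from fail(3)=7 chase 'a': 7→0 ⇒ 0;  out=∅∪out(0)=∅
  fail(10) 'ddab': from fail(9)=0 chase 'b': 0 ⇒ 0;  out=∅∪out(0)=∅
  fail(5) 'ecdac': from fail(4)=0 chase 'c': 0 ⇒ 0;  out=∅∪out(0)=∅
  fail(11) 'ddabb': from fail(10)=0 chase 'b': 0 ⇒ 0;  out=∅∪out(0)=∅
  fail(6) 'ecdacc': from fail(5)=0 chase 'c': 0 ⇒ 0;  out={0}∪out(0)={0}
  fail(12) 'ddabbb': from fail(11)=0 chase 'b': 0 ⇒ 0;  out={1}∪out(0)={1}

Scan:
pos 0 'e': at 1
pos 1 'c': at 2
pos 2 'd': at 3
pos 3 'a': at 4
pos 4 'c': at 5
pos 5 'c': at 6  emit P0@[0:5]
pos 6 'd': at 7 (via fail)
pos 7 'c': at 0 (via fail)
pos 8 'b': at 0
pos 9 'e': at 1
pos 10 'c': at 2
pos 11 'd': at 3
pos 12 'a': at 4
pos 13 'c': at 5
pos 14 'c': at 6  emit P0@[9:14]
pos 15 'b': at 0 (via fail)
pos 16 'd': at 7
pos 17 'd': at 8
pos 18 'a': at 9
pos 19 'b': at 10
pos 20 'b': at 11
pos 21 'b': at 12  emit P1@[16:21]
pos 22 'd': at 7 (via fail)
pos 23 'd': at 8
pos 24 'a': at 9
pos 25 'b': at 10
pos 26 'b': at 11
pos 27 'b': at 12  emit P1@[22:27]
pos 28 'b': at 0 (via fail)
pos 29 'b': at 0
pos 30 'd': at 7
pos 31 'd': at 8
pos 32 'a': at 9
pos 33 'b': at 10
pos 34 'b': at 11
pos 35 'b': at 12  emit P1@[30:35]
pos 36 'c': at 0 (via fail)
pos 37 'e': at 1
pos 38 'd': at 7 (via fail)
pos 39 'd': at 8
pos 40 'd': at 8 (via fail)

All matches (sorted): [[5,0],[14,0],[21,1],[27,1],[35,1]]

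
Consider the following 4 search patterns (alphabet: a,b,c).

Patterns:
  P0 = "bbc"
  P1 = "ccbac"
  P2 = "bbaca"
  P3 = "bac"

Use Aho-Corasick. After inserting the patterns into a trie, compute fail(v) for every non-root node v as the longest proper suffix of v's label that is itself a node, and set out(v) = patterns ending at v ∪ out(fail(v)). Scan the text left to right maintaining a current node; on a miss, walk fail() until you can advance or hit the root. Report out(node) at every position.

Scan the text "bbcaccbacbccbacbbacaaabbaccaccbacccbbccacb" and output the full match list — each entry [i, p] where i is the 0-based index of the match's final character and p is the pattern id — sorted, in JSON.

Build:
Trie (insert patterns):
  n0 'ε': b→1 c→4
  n1 'b': a→12 b→2
  n2 'bb': a→9 c→3
  n3 'bbc': ·  ←P0
  n4 'c': c→5
  n5 'cc': b→6
  n6 'ccb': a→7
  n7 'ccba': c→8
  n8 'ccbac': ·  ←P1
  n9 'bba': c→10
  n10 'bbac': a→11
  n11 'bbaca': ·  ←P2
  n12 'ba': c→13
  n13 'bac': ·  ←P3

Failure links (BFS by depth):
  fail(1) 'b': from fail(0)=0 chase 'b': 0 ⇒ 0;  out=∅∪out(0)=∅
  fail(4) 'c': from fail(0)=0 chase 'c': 0 ⇒ 0;  out=∅∪out(0)=∅
  fail(2) 'bb': from fail(1)=0 chase 'b': 0 ⇒ 1;  out=∅∪out(1)=∅
  fail(5) 'cc': from fail(4)=0 chase 'c': 0 ⇒ 4;  out=∅∪out(4)=∅
  fail(12) 'ba': from fail(1)=0 chase 'a': 0 ⇒ 0;  out=∅∪out(0)=∅
  fail(3) 'bbc': from fail(2)=1 chase 'c': 1→0 ⇒ 4;  out={0}∪out(4)={0}
  fail(6) 'ccb': from fail(5)=4 chase 'b': 4→0 ⇒ 1;  out=∅∪out(1)=∅
  fail(9) 'bba': from fail(2)=1 chase 'a': 1 ⇒ 12;  out=∅∪out(12)=∅
  fail(13) 'bac': from fail(12)=0 chase 'c': 0 ⇒ 4;  out={3}∪out(4)={3}
  fail(7) 'ccba': from fail(6)=1 chase 'a': 1 ⇒ 12;  out=∅∪out(12)=∅
  fail(10) 'bbac': from fail(9)=12 chase 'c': 12 ⇒ 13;  out=∅∪out(13)={3}
  fail(8) 'ccbac': from fail(7)=12 chase 'c': 12 ⇒ 13;  out={1}∪out(13)={1,3}
  fail(11) 'bbaca': from fail(10)=13 chase 'a': 13→4→0 ⇒ 0;  out={2}∪out(0)={2}

Scan:
i=0 'b': node 0→1
i=1 'b': node 1→2
i=2 'c': node 2→3  → match P0@[0:2]
i=3 'a': node 3→0 ·f
i=4 'c': node 0→4
i=5 'c': node 4→5
i=6 'b': node 5→6
i=7 'a': node 6→7
i=8 'c': node 7→8  → match P1@[4:8],P3@[6:8]
i=9 'b': node 8→1 ·f
i=10 'c': node 1→4 ·f
i=11 'c': node 4→5
i=12 'b': node 5→6
i=13 'a': node 6→7
i=14 'c': node 7→8  → match P1@[10:14],P3@[12:14]
i=15 'b': node 8→1 ·f
i=16 'b': node 1→2
i=17 'a': node 2→9
i=18 'c': node 9→10  → match P3@[16:18]
i=19 'a': node 10→11  → match P2@[15:19]
i=20 'a': node 11→0 ·f
i=21 'a': node 0→0
i=22 'b': node 0→1
i=23 'b': node 1→2
i=24 'a': node 2→9
i=25 'c': node 9→10  → match P3@[23:25]
i=26 'c': node 10→5 ·f
i=27 'a': node 5→0 ·f
i=28 'c': node 0→4
i=29 'c': node 4→5
i=30 'b': node 5→6
i=31 'a': node 6→7
i=32 'c': node 7→8  → match P1@[28:32],P3@[30:32]
i=33 'c': node 8→5 ·f
i=34 'c': node 5→5 ·f
i=35 'b': node 5→6
i=36 'b': node 6→2 ·f
i=37 'c': node 2→3  → match P0@[35:37]
i=38 'c': node 3→5 ·f
i=39 'a': node 5→0 ·f
i=40 'c': node 0→4
i=41 'b': node 4→1 ·f

Result: [[2,0],[8,1],[8,3],[14,1],[14,3],[18,3],[19,2],[25,3],[32,1],[32,3],[37,0]]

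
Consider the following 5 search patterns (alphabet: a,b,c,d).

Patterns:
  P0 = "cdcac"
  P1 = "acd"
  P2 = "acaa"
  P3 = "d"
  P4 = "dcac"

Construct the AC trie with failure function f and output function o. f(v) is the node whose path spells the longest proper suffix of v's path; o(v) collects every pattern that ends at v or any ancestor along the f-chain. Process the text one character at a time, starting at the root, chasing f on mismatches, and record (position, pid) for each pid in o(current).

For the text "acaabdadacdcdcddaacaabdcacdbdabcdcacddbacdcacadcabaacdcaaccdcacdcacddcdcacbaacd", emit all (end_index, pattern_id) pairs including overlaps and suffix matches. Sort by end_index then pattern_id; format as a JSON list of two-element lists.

Build automaton:
Trie nodes:
  0='ε' goto a→6 c→1 d→11
  1='c' goto d→2
  2='cd' goto c→3
  3='cdc' goto a→4
  4='cdca' goto c→5
  5='cdcac' goto ·  [P0 ends]
  6='a' goto c→7
  7='ac' goto a→9 d→8
  8='acd' goto ·  [P1 ends]
  9='aca' goto a→10
  10='acaa' goto ·  [P2 ends]
  11='d' goto c→12  [P3 ends]
  12='dc' goto a→13
  13='dca' goto c→14
  14='dcac' goto ·  [P4 ends]

Failure links (BFS by depth):
  n1('c'): parent n0 fail=0; on 'c' 0 → fail=0;  out ∅∪∅=∅
  n6('a'): parent n0 fail=0; on 'a' 0 → fail=0;  out ∅∪∅=∅
  n11('d'): parent n0 fail=0; on 'd' 0 → fail=0;  out {3}∪∅={3}
  n2('cd'): parent n1 fail=0; on 'd' 0 → fail=11;  out ∅∪{3}={3}
  n7('ac'): parent n6 fail=0; on 'c' 0 → fail=1;  out ∅∪∅=∅
  n12('dc'): parent n11 fail=0; on 'c' 0 → fail=1;  out ∅∪∅=∅
  n3('cdc'): parent n2 fail=11; on 'c' 11 → fail=12;  out ∅∪∅=∅
  n8('acd'): parent n7 fail=1; on 'd' 1 → fail=2;  out {1}∪{3}={1,3}
  n9('aca'): parent n7 fail=1; on 'a' 1→0 → fail=6;  out ∅∪∅=∅
  n13('dca'): parent n12 fail=1; on 'a' 1→0 → fail=6;  out ∅∪∅=∅
  n4('cdca'): parent n3 fail=12; on 'a' 12 → fail=13;  out ∅∪∅=∅
  n10('acaa'): parent n9 fail=6; on 'a' 6→0 → fail=6;  out {2}∪∅={2}
  n14('dcac'): parent n13 fail=6; on 'c' 6 → fail=7;  out {4}∪∅={4}
  n5('cdcac'): parent n4 fail=13; on 'c' 13 → fail=14;  out {0}∪{4}={0,4}

Text stream:
pos 0 'a': at 6
pos 1 'c': at 7
pos 2 'a': at 9
pos 3 'a': at 10  ** P2@[0:3]
pos 4 'b': at 0 (via fail)
pos 5 'd': at 11  ** P3@[5:5]
pos 6 'a': at 6 (via fail)
pos 7 'd': at 11 (via fail)  ** P3@[7:7]
pos 8 'a': at 6 (via fail)
pos 9 'c': at 7
pos 10 'd': at 8  ** P1@[8:10],P3@[10:10]
pos 11 'c': at 3 (via fail)
pos 12 'd': at 2 (via fail)  ** P3@[12:12]
pos 13 'c': at 3
pos 14 'd': at 2 (via fail)  ** P3@[14:14]
pos 15 'd': at 11 (via fail)  ** P3@[15:15]
pos 16 'a': at 6 (via fail)
pos 17 'a': at 6 (via fail)
pos 18 'c': at 7
pos 19 'a': at 9
pos 20 'a': at 10  ** P2@[17:20]
pos 21 'b': at 0 (via fail)
pos 22 'd': at 11  ** P3@[22:22]
pos 23 'c': at 12
pos 24 'a': at 13
pos 25 'c': at 14  ** P4@[22:25]
pos 26 'd': at 8 (via fail)  ** P1@[24:26],P3@[26:26]
pos 27 'b': at 0 (via fail)
pos 28 'd': at 11  ** P3@[28:28]
pos 29 'a': at 6 (via fail)
pos 30 'b': at 0 (via fail)
pos 31 'c': at 1
pos 32 'd': at 2  ** P3@[32:32]
pos 33 'c': at 3
pos 34 'a': at 4
pos 35 'c': at 5  ** P0@[31:35],P4@[32:35]
pos 36 'd': at 8 (via fail)  ** P1@[34:36],P3@[36:36]
pos 37 'd': at 11 (via fail)  ** P3@[37:37]
pos 38 'b': at 0 (via fail)
pos 39 'a': at 6
pos 40 'c': at 7
pos 41 'd': at 8  ** P1@[39:41],P3@[41:41]
pos 42 'c': at 3 (via fail)
pos 43 'a': at 4
pos 44 'c': at 5  ** P0@[40:44],P4@[41:44]
pos 45 'a': at 9 (via fail)
pos 46 'd': at 11 (via fail)  ** P3@[46:46]
pos 47 'c': at 12
pos 48 'a': at 13
pos 49 'b': at 0 (via fail)
pos 50 'a': at 6
pos 51 'a': at 6 (via fail)
pos 52 'c': at 7
pos 53 'd': at 8  ** P1@[51:53],P3@[53:53]
pos 54 'c': at 3 (via fail)
pos 55 'a': at 4
pos 56 'a': at 6 (via fail)
pos 57 'c': at 7
pos 58 'c': at 1 (via fail)
pos 59 'd': at 2  ** P3@[59:59]
pos 60 'c': at 3
pos 61 'a': at 4
pos 62 'c': at 5  ** P0@[58:62],P4@[59:62]
pos 63 'd': at 8 (via fail)  ** P1@[61:63],P3@[63:63]
pos 64 'c': at 3 (via fail)
pos 65 'a': at 4
pos 66 'c': at 5  ** P0@[62:66],P4@[63:66]
pos 67 'd': at 8 (via fail)  ** P1@[65:67],P3@[67:67]
pos 68 'd': at 11 (via fail)  ** P3@[68:68]
pos 69 'c': at 12
pos 70 'd': at 2 (via fail)  ** P3@[70:70]
pos 71 'c': at 3
pos 72 'a': at 4
pos 73 'c': at 5  ** P0@[69:73],P4@[70:73]
pos 74 'b': at 0 (via fail)
pos 75 'a': at 6
pos 76 'a': at 6 (via fail)
pos 77 'c': at 7
pos 78 'd': at 8  ** P1@[76:78],P3@[78:78]

Result: [[3,2],[5,3],[7,3],[10,1],[10,3],[12,3],[14,3],[15,3],[20,2],[22,3],[25,4],[26,1],[26,3],[28,3],[32,3],[35,0],[35,4],[36,1],[36,3],[37,3],[41,1],[41,3],[44,0],[44,4],[46,3],[53,1],[53,3],[59,3],[62,0],[62,4],[63,1],[63,3],[66,0],[66,4],[67,1],[67,3],[68,3],[70,3],[73,0],[73,4],[78,1],[78,3]]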